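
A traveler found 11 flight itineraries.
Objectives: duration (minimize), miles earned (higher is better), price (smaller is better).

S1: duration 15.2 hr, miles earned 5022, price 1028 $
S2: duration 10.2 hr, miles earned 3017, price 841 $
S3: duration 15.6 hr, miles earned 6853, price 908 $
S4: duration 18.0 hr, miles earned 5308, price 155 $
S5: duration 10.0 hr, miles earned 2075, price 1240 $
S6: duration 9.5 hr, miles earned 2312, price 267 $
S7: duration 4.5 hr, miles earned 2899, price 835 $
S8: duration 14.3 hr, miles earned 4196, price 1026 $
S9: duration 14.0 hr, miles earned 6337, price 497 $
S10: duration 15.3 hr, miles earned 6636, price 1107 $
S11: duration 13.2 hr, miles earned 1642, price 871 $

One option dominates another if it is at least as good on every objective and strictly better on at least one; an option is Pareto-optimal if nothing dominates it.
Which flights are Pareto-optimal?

S1: dominated by S9 (duration 14.0≤15.2, miles earned 6337≥5022, price 497≤1028).
S2: not dominated.
S3: not dominated (best miles earned).
S4: not dominated (best price).
S5: dominated by S6 (duration 9.5≤10.0, miles earned 2312≥2075, price 267≤1240).
S6: not dominated.
S7: not dominated (best duration).
S8: dominated by S9 (duration 14.0≤14.3, miles earned 6337≥4196, price 497≤1026).
S9: not dominated.
S10: not dominated.
S11: dominated by S2 (duration 10.2≤13.2, miles earned 3017≥1642, price 841≤871).

S2, S3, S4, S6, S7, S9, S10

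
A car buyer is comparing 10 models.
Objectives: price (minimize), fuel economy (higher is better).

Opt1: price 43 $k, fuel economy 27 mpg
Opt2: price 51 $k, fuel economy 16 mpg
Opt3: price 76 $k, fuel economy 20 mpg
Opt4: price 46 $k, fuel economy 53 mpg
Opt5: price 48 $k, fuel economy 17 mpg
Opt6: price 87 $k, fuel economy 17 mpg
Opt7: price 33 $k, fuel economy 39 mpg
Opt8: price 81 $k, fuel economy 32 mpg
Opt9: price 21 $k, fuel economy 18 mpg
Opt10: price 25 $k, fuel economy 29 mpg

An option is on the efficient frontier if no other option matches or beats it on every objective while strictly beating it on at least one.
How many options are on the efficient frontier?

Opt1: dominated by Opt7 (price 33≤43, fuel economy 39≥27).
Opt2: dominated by Opt1 (price 43≤51, fuel economy 27≥16).
Opt3: dominated by Opt1 (price 43≤76, fuel economy 27≥20).
Opt4: not dominated (best fuel economy).
Opt5: dominated by Opt1 (price 43≤48, fuel economy 27≥17).
Opt6: dominated by Opt1 (price 43≤87, fuel economy 27≥17).
Opt7: not dominated.
Opt8: dominated by Opt4 (price 46≤81, fuel economy 53≥32).
Opt9: not dominated (best price).
Opt10: not dominated.
Pareto-optimal: Opt4, Opt7, Opt9, Opt10 → 4.

4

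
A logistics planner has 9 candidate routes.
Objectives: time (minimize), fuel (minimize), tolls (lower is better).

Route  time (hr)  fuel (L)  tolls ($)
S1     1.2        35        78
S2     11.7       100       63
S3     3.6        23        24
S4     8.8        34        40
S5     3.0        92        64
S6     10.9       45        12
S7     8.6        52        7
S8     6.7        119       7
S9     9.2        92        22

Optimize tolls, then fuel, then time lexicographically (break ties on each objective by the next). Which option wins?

First minimize tolls: best is 7, kept {S7, S8}.
Then minimize fuel: best is 52, kept {S7}.

S7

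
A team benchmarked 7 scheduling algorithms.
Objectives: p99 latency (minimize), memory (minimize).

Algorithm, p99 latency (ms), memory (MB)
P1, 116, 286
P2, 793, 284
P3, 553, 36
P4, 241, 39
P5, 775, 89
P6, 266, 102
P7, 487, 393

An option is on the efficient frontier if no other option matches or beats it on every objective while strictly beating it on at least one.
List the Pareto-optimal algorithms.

P1, P3, P4

P1: not dominated (best p99 latency).
P2: dominated by P3 (p99 latency 553≤793, memory 36≤284).
P3: not dominated (best memory).
P4: not dominated.
P5: dominated by P3 (p99 latency 553≤775, memory 36≤89).
P6: dominated by P4 (p99 latency 241≤266, memory 39≤102).
P7: dominated by P1 (p99 latency 116≤487, memory 286≤393).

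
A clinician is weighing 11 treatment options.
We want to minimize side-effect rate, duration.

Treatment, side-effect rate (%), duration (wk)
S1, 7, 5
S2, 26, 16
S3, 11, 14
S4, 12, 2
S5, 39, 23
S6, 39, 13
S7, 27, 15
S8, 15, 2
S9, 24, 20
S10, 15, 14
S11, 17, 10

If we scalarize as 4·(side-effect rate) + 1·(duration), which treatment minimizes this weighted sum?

S1

S1: 4·7 + 1·5 = 33
S2: 4·26 + 1·16 = 120
S3: 4·11 + 1·14 = 58
S4: 4·12 + 1·2 = 50
S5: 4·39 + 1·23 = 179
S6: 4·39 + 1·13 = 169
S7: 4·27 + 1·15 = 123
S8: 4·15 + 1·2 = 62
S9: 4·24 + 1·20 = 116
S10: 4·15 + 1·14 = 74
S11: 4·17 + 1·10 = 78
Lowest: S1 at 33.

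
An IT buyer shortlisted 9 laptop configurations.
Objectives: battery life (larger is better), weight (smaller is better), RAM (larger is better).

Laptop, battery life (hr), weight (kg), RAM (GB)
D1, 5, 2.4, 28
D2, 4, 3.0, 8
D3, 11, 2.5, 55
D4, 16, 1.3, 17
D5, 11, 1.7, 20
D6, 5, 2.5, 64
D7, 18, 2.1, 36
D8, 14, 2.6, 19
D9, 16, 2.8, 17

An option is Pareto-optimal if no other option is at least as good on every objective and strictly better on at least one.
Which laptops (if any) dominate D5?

D1: worse on battery life (5 vs 11).
D2: worse on battery life (4 vs 11).
D3: worse on weight (2.5 vs 1.7).
D4: worse on RAM (17 vs 20).
D6: worse on battery life (5 vs 11).
D7: worse on weight (2.1 vs 1.7).
D8: worse on weight (2.6 vs 1.7).
D9: worse on weight (2.8 vs 1.7).
No option dominates D5.

none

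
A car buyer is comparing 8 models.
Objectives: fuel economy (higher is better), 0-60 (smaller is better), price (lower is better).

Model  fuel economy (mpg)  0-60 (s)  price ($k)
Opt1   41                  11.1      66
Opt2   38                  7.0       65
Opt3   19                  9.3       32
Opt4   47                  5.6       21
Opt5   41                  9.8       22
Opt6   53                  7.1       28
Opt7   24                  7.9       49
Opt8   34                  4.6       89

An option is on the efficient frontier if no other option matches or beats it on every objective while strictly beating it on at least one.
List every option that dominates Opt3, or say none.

Opt4, Opt6

Opt4: fuel economy 47≥19, 0-60 5.6≤9.3, price 21≤32 — dominates Opt3.
Opt6: fuel economy 53≥19, 0-60 7.1≤9.3, price 28≤32 — dominates Opt3.
Others (Opt1, Opt2, Opt5, Opt7, Opt8) are each worse than Opt3 on at least one objective.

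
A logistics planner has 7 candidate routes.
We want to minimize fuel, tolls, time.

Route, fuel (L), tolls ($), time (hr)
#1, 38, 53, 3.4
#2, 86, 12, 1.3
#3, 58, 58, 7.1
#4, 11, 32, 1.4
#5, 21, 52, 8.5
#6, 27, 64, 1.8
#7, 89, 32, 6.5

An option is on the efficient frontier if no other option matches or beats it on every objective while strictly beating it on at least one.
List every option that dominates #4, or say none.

none

#1: worse on fuel (38 vs 11).
#2: worse on fuel (86 vs 11).
#3: worse on fuel (58 vs 11).
#5: worse on fuel (21 vs 11).
#6: worse on fuel (27 vs 11).
#7: worse on fuel (89 vs 11).
No option dominates #4.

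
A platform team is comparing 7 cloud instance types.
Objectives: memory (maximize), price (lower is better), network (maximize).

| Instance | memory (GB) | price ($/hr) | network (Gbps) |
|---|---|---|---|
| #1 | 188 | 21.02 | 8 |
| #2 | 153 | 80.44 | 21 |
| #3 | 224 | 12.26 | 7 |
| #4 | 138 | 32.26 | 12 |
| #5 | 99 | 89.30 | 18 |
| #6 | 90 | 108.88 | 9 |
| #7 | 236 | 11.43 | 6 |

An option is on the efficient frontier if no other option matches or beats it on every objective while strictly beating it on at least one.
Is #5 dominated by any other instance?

Yes

#2 vs #5: memory 153≥99, price 80.44≤89.30, network 21≥18 — #2 is at least as good on every objective and strictly better on at least one, so #2 dominates #5.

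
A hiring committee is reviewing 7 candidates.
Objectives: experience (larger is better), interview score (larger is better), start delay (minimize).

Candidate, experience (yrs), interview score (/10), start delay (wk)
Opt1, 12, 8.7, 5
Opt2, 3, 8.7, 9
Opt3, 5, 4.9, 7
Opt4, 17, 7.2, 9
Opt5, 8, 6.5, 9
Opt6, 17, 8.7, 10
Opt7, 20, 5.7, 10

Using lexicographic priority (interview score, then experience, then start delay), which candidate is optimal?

Opt6

First maximize interview score: best is 8.7, kept {Opt1, Opt2, Opt6}.
Then maximize experience: best is 17, kept {Opt6}.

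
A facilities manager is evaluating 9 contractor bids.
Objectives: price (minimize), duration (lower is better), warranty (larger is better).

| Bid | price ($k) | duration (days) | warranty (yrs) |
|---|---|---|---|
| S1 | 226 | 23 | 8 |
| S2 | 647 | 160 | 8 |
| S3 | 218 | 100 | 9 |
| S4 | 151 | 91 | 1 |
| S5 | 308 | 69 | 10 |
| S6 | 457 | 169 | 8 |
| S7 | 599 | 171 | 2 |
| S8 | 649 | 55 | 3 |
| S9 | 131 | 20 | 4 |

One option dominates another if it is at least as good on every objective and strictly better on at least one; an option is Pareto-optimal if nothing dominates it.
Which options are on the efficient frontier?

S1, S3, S5, S9

S1: not dominated.
S2: dominated by S1 (price 226≤647, duration 23≤160, warranty 8≥8).
S3: not dominated.
S4: dominated by S9 (price 131≤151, duration 20≤91, warranty 4≥1).
S5: not dominated (best warranty).
S6: dominated by S1 (price 226≤457, duration 23≤169, warranty 8≥8).
S7: dominated by S1 (price 226≤599, duration 23≤171, warranty 8≥2).
S8: dominated by S1 (price 226≤649, duration 23≤55, warranty 8≥3).
S9: not dominated (best price).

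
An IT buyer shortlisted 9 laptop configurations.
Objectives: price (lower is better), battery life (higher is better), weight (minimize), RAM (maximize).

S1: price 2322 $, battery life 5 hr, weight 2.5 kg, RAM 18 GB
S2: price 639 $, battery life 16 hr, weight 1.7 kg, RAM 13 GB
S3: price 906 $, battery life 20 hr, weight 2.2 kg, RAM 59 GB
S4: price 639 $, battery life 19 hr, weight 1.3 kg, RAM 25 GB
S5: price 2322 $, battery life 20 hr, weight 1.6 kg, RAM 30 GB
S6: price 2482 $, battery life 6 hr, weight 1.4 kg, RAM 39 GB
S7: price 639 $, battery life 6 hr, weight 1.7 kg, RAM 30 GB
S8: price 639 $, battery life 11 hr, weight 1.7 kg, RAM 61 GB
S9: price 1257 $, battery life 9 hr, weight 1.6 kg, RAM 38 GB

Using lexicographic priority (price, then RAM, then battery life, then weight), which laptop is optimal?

First minimize price: best is 639, kept {S2, S4, S7, S8}.
Then maximize RAM: best is 61, kept {S8}.

S8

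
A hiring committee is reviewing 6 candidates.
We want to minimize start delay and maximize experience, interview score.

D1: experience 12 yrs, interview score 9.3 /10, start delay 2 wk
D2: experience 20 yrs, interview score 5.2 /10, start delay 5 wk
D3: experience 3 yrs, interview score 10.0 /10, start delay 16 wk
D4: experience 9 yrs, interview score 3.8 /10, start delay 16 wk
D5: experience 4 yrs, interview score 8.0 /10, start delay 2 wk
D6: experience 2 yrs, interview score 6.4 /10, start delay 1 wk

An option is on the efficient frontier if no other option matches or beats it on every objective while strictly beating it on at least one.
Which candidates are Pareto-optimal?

D1, D2, D3, D6

D1: not dominated.
D2: not dominated (best experience).
D3: not dominated (best interview score).
D4: dominated by D1 (experience 12≥9, interview score 9.3≥3.8, start delay 2≤16).
D5: dominated by D1 (experience 12≥4, interview score 9.3≥8.0, start delay 2≤2).
D6: not dominated (best start delay).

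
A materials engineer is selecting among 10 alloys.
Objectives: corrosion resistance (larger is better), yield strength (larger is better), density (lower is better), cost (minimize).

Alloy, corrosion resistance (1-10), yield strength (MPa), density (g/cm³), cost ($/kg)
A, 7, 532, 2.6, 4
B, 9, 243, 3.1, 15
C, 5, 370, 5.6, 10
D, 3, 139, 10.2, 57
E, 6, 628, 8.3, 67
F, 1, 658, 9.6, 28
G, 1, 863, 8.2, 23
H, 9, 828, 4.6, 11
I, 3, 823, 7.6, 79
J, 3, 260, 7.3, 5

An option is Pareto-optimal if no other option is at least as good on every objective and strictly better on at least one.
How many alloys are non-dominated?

A: not dominated (best density).
B: not dominated.
C: dominated by A (corrosion resistance 7≥5, yield strength 532≥370, density 2.6≤5.6, cost 4≤10).
D: dominated by A (corrosion resistance 7≥3, yield strength 532≥139, density 2.6≤10.2, cost 4≤57).
E: dominated by H (corrosion resistance 9≥6, yield strength 828≥628, density 4.6≤8.3, cost 11≤67).
F: dominated by G (corrosion resistance 1≥1, yield strength 863≥658, density 8.2≤9.6, cost 23≤28).
G: not dominated (best yield strength).
H: not dominated.
I: dominated by H (corrosion resistance 9≥3, yield strength 828≥823, density 4.6≤7.6, cost 11≤79).
J: dominated by A (corrosion resistance 7≥3, yield strength 532≥260, density 2.6≤7.3, cost 4≤5).
Pareto-optimal: A, B, G, H → 4.

4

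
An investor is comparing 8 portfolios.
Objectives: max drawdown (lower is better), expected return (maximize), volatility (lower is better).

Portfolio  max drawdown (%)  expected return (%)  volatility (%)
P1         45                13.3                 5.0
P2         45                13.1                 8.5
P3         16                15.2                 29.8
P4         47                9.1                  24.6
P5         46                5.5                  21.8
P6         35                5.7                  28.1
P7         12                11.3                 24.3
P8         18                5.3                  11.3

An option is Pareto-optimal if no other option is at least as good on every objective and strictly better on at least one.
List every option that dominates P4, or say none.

P1, P2, P7

P1: max drawdown 45≤47, expected return 13.3≥9.1, volatility 5.0≤24.6 — dominates P4.
P2: max drawdown 45≤47, expected return 13.1≥9.1, volatility 8.5≤24.6 — dominates P4.
P7: max drawdown 12≤47, expected return 11.3≥9.1, volatility 24.3≤24.6 — dominates P4.
Others (P3, P5, P6, P8) are each worse than P4 on at least one objective.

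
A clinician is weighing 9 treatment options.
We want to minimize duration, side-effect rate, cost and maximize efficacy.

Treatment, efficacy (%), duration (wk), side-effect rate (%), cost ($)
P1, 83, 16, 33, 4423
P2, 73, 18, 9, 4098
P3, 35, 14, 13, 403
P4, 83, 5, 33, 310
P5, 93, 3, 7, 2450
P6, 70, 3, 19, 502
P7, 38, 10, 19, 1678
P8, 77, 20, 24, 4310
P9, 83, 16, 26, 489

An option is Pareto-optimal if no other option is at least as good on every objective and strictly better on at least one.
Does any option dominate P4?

No

P1: worse on duration (16 vs 5).
P2: worse on efficacy (73 vs 83).
P3: worse on efficacy (35 vs 83).
P5: worse on cost (2450 vs 310).
P6: worse on efficacy (70 vs 83).
P7: worse on efficacy (38 vs 83).
P8: worse on efficacy (77 vs 83).
P9: worse on duration (16 vs 5).
No option is at least as good as P4 on every objective and strictly better on one.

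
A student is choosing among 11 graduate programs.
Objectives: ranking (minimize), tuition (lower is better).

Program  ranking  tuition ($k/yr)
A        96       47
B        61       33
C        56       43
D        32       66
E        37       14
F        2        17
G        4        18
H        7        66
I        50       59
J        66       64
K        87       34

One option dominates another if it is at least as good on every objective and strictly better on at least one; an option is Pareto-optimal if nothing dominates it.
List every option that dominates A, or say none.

B, C, E, F, G, K

B: ranking 61≤96, tuition 33≤47 — dominates A.
C: ranking 56≤96, tuition 43≤47 — dominates A.
E: ranking 37≤96, tuition 14≤47 — dominates A.
F: ranking 2≤96, tuition 17≤47 — dominates A.
G: ranking 4≤96, tuition 18≤47 — dominates A.
K: ranking 87≤96, tuition 34≤47 — dominates A.
Others (D, H, I, J) are each worse than A on at least one objective.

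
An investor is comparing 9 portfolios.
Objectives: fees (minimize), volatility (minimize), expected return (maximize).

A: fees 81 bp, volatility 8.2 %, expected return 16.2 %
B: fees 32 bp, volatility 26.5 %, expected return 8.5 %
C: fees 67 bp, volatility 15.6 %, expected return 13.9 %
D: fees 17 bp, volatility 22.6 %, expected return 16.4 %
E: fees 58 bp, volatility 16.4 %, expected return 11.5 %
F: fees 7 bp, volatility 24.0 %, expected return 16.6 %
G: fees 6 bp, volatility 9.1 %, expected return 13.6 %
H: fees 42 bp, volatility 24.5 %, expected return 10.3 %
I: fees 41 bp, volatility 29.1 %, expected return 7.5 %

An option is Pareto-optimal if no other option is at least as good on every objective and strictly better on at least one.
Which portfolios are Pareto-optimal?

A, C, D, F, G

A: not dominated (best volatility).
B: dominated by D (fees 17≤32, volatility 22.6≤26.5, expected return 16.4≥8.5).
C: not dominated.
D: not dominated.
E: dominated by G (fees 6≤58, volatility 9.1≤16.4, expected return 13.6≥11.5).
F: not dominated (best expected return).
G: not dominated (best fees).
H: dominated by D (fees 17≤42, volatility 22.6≤24.5, expected return 16.4≥10.3).
I: dominated by B (fees 32≤41, volatility 26.5≤29.1, expected return 8.5≥7.5).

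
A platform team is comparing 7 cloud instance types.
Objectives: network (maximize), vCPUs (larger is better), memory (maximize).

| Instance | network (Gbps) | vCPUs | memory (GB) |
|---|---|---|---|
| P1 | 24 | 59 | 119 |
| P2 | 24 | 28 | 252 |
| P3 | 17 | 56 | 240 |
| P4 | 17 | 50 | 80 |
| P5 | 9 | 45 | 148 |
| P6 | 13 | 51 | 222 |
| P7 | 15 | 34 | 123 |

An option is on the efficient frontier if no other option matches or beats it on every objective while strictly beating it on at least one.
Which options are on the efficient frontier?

P1: not dominated (best vCPUs).
P2: not dominated (best memory).
P3: not dominated.
P4: dominated by P1 (network 24≥17, vCPUs 59≥50, memory 119≥80).
P5: dominated by P3 (network 17≥9, vCPUs 56≥45, memory 240≥148).
P6: dominated by P3 (network 17≥13, vCPUs 56≥51, memory 240≥222).
P7: dominated by P3 (network 17≥15, vCPUs 56≥34, memory 240≥123).

P1, P2, P3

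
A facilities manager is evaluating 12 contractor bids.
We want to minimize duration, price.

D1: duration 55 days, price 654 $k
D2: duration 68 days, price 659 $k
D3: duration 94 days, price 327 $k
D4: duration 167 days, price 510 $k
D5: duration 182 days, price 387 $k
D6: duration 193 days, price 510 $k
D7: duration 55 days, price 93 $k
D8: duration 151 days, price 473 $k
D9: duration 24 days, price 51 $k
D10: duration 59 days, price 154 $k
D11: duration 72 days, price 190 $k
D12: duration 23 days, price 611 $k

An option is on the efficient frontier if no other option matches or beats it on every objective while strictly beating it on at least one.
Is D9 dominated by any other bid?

D1: worse on duration (55 vs 24).
D2: worse on duration (68 vs 24).
D3: worse on duration (94 vs 24).
D4: worse on duration (167 vs 24).
D5: worse on duration (182 vs 24).
D6: worse on duration (193 vs 24).
D7: worse on duration (55 vs 24).
D8: worse on duration (151 vs 24).
D10: worse on duration (59 vs 24).
D11: worse on duration (72 vs 24).
D12: worse on price (611 vs 51).
No option is at least as good as D9 on every objective and strictly better on one.

No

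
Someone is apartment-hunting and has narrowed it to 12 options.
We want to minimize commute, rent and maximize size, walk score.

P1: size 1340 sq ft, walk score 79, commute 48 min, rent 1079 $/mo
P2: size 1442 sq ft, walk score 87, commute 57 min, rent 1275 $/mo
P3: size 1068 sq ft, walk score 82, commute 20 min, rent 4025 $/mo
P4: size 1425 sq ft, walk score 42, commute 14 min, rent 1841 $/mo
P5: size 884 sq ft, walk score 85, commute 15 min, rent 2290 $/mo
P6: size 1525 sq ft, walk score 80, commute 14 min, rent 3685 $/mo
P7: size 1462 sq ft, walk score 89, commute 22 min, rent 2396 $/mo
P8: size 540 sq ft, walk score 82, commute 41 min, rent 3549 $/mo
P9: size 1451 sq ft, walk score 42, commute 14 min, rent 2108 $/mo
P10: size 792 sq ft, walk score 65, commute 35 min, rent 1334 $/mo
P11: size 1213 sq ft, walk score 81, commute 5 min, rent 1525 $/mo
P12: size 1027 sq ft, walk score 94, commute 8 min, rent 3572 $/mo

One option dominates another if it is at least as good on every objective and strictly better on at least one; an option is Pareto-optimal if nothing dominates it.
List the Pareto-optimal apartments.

P1, P2, P3, P4, P5, P6, P7, P9, P10, P11, P12

P1: not dominated (best rent).
P2: not dominated.
P3: not dominated.
P4: not dominated.
P5: not dominated.
P6: not dominated (best size).
P7: not dominated.
P8: dominated by P5 (size 884≥540, walk score 85≥82, commute 15≤41, rent 2290≤3549).
P9: not dominated.
P10: not dominated.
P11: not dominated (best commute).
P12: not dominated (best walk score).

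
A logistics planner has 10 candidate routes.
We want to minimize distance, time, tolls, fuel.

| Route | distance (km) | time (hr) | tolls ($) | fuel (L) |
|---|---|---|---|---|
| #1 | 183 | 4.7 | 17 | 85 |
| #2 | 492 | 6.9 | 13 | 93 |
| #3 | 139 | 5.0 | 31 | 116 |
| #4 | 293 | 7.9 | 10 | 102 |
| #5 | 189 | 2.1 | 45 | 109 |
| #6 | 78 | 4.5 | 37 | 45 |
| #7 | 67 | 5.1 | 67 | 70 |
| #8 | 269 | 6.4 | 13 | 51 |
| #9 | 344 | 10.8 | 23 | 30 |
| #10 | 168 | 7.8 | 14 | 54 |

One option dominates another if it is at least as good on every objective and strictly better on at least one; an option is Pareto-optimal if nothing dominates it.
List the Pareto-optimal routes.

#1, #3, #4, #5, #6, #7, #8, #9, #10

#1: not dominated.
#2: dominated by #8 (distance 269≤492, time 6.4≤6.9, tolls 13≤13, fuel 51≤93).
#3: not dominated.
#4: not dominated (best tolls).
#5: not dominated (best time).
#6: not dominated.
#7: not dominated (best distance).
#8: not dominated.
#9: not dominated (best fuel).
#10: not dominated.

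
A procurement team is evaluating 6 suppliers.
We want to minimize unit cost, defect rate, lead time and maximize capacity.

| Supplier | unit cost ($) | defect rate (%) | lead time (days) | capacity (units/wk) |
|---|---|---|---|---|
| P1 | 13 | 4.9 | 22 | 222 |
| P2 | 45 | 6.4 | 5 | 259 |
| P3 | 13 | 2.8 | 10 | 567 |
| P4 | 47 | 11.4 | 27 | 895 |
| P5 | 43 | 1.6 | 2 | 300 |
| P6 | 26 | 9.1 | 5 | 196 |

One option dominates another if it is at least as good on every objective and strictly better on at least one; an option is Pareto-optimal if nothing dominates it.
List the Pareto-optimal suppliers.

P1: dominated by P3 (unit cost 13≤13, defect rate 2.8≤4.9, lead time 10≤22, capacity 567≥222).
P2: dominated by P5 (unit cost 43≤45, defect rate 1.6≤6.4, lead time 2≤5, capacity 300≥259).
P3: not dominated.
P4: not dominated (best capacity).
P5: not dominated (best defect rate).
P6: not dominated.

P3, P4, P5, P6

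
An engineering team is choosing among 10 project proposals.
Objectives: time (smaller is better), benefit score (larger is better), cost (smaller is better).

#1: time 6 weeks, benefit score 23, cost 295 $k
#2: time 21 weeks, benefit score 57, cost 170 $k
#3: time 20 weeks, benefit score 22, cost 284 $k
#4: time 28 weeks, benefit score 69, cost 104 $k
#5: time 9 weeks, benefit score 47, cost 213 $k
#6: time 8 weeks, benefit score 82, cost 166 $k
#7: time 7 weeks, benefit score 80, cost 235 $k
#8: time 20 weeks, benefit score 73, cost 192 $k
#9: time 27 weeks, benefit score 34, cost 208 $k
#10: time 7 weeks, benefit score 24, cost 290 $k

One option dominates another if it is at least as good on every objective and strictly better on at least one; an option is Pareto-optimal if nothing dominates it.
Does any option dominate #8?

#6 vs #8: time 8≤20, benefit score 82≥73, cost 166≤192 — #6 is at least as good on every objective and strictly better on at least one, so #6 dominates #8.

Yes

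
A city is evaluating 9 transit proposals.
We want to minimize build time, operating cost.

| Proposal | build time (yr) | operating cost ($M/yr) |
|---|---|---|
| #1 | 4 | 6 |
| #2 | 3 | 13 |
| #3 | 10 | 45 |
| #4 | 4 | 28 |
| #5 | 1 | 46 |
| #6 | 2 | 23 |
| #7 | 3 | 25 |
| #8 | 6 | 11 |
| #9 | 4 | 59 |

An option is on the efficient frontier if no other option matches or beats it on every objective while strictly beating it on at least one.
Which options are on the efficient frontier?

#1: not dominated (best operating cost).
#2: not dominated.
#3: dominated by #1 (build time 4≤10, operating cost 6≤45).
#4: dominated by #1 (build time 4≤4, operating cost 6≤28).
#5: not dominated (best build time).
#6: not dominated.
#7: dominated by #2 (build time 3≤3, operating cost 13≤25).
#8: dominated by #1 (build time 4≤6, operating cost 6≤11).
#9: dominated by #1 (build time 4≤4, operating cost 6≤59).

#1, #2, #5, #6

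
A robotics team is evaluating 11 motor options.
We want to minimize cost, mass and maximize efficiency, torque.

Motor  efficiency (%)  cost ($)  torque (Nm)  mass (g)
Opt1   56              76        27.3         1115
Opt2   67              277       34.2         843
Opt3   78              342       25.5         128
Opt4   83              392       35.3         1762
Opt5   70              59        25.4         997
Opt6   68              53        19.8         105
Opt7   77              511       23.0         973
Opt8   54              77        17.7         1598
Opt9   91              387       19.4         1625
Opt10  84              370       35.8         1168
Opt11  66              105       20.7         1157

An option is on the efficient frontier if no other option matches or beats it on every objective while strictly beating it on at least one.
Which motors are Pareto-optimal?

Opt1: not dominated.
Opt2: not dominated.
Opt3: not dominated.
Opt4: dominated by Opt10 (efficiency 84≥83, cost 370≤392, torque 35.8≥35.3, mass 1168≤1762).
Opt5: not dominated.
Opt6: not dominated (best cost).
Opt7: dominated by Opt3 (efficiency 78≥77, cost 342≤511, torque 25.5≥23.0, mass 128≤973).
Opt8: dominated by Opt1 (efficiency 56≥54, cost 76≤77, torque 27.3≥17.7, mass 1115≤1598).
Opt9: not dominated (best efficiency).
Opt10: not dominated (best torque).
Opt11: dominated by Opt5 (efficiency 70≥66, cost 59≤105, torque 25.4≥20.7, mass 997≤1157).

Opt1, Opt2, Opt3, Opt5, Opt6, Opt9, Opt10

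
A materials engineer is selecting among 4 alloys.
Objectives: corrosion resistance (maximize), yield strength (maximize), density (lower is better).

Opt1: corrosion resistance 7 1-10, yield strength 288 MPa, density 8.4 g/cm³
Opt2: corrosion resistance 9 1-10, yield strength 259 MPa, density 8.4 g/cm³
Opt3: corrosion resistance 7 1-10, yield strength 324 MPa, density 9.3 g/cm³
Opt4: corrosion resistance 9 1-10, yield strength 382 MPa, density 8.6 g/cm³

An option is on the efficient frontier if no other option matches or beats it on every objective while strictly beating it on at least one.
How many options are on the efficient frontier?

3

Opt1: not dominated.
Opt2: not dominated.
Opt3: dominated by Opt4 (corrosion resistance 9≥7, yield strength 382≥324, density 8.6≤9.3).
Opt4: not dominated (best yield strength).
Pareto-optimal: Opt1, Opt2, Opt4 → 3.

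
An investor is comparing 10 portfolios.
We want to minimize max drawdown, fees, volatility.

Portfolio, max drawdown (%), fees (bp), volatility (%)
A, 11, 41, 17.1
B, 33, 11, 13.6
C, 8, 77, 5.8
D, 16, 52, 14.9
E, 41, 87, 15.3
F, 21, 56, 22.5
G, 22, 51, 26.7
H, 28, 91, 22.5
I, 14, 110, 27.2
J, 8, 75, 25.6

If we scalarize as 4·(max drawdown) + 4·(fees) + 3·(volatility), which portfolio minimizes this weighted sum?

A: 4·11 + 4·41 + 3·17.1 = 259.3
B: 4·33 + 4·11 + 3·13.6 = 216.8
C: 4·8 + 4·77 + 3·5.8 = 357.4
D: 4·16 + 4·52 + 3·14.9 = 316.7
E: 4·41 + 4·87 + 3·15.3 = 557.9
F: 4·21 + 4·56 + 3·22.5 = 375.5
G: 4·22 + 4·51 + 3·26.7 = 372.1
H: 4·28 + 4·91 + 3·22.5 = 543.5
I: 4·14 + 4·110 + 3·27.2 = 577.6
J: 4·8 + 4·75 + 3·25.6 = 408.8
Lowest: B at 216.8.

B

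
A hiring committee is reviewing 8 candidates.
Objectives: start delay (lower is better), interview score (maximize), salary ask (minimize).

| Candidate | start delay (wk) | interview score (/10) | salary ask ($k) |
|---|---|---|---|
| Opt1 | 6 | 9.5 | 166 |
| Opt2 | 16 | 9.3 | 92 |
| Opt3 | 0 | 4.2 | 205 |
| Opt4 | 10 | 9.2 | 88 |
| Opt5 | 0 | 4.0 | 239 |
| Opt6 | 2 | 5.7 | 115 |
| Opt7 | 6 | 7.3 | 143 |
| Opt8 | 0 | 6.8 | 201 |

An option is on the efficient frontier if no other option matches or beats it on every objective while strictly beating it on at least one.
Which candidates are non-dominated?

Opt1: not dominated (best interview score).
Opt2: not dominated.
Opt3: dominated by Opt8 (start delay 0≤0, interview score 6.8≥4.2, salary ask 201≤205).
Opt4: not dominated (best salary ask).
Opt5: dominated by Opt3 (start delay 0≤0, interview score 4.2≥4.0, salary ask 205≤239).
Opt6: not dominated.
Opt7: not dominated.
Opt8: not dominated.

Opt1, Opt2, Opt4, Opt6, Opt7, Opt8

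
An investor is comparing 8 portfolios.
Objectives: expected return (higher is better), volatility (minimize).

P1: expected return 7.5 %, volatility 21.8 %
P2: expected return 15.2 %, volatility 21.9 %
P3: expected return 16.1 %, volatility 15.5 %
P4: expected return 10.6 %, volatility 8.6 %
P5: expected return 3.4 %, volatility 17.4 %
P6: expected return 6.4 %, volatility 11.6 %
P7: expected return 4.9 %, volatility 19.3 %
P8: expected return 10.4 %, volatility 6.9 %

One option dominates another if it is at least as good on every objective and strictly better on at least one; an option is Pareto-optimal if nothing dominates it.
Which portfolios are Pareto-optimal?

P3, P4, P8

P1: dominated by P3 (expected return 16.1≥7.5, volatility 15.5≤21.8).
P2: dominated by P3 (expected return 16.1≥15.2, volatility 15.5≤21.9).
P3: not dominated (best expected return).
P4: not dominated.
P5: dominated by P3 (expected return 16.1≥3.4, volatility 15.5≤17.4).
P6: dominated by P4 (expected return 10.6≥6.4, volatility 8.6≤11.6).
P7: dominated by P3 (expected return 16.1≥4.9, volatility 15.5≤19.3).
P8: not dominated (best volatility).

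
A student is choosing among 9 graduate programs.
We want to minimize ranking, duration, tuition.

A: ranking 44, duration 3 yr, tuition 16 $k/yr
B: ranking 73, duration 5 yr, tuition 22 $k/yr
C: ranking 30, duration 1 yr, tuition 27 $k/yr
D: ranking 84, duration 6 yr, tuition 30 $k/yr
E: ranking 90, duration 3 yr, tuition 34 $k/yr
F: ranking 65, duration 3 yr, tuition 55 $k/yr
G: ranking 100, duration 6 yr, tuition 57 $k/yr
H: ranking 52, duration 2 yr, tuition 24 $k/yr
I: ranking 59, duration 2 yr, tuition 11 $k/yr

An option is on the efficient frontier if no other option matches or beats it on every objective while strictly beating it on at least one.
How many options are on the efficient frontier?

4

A: not dominated.
B: dominated by A (ranking 44≤73, duration 3≤5, tuition 16≤22).
C: not dominated (best ranking).
D: dominated by A (ranking 44≤84, duration 3≤6, tuition 16≤30).
E: dominated by A (ranking 44≤90, duration 3≤3, tuition 16≤34).
F: dominated by A (ranking 44≤65, duration 3≤3, tuition 16≤55).
G: dominated by A (ranking 44≤100, duration 3≤6, tuition 16≤57).
H: not dominated.
I: not dominated (best tuition).
Pareto-optimal: A, C, H, I → 4.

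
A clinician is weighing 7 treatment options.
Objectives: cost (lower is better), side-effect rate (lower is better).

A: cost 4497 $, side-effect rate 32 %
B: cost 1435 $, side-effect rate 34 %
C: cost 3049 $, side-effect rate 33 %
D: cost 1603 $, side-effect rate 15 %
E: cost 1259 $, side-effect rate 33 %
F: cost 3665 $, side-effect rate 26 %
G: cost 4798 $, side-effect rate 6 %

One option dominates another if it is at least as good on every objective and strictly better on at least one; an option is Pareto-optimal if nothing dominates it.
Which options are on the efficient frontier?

A: dominated by D (cost 1603≤4497, side-effect rate 15≤32).
B: dominated by E (cost 1259≤1435, side-effect rate 33≤34).
C: dominated by D (cost 1603≤3049, side-effect rate 15≤33).
D: not dominated.
E: not dominated (best cost).
F: dominated by D (cost 1603≤3665, side-effect rate 15≤26).
G: not dominated (best side-effect rate).

D, E, G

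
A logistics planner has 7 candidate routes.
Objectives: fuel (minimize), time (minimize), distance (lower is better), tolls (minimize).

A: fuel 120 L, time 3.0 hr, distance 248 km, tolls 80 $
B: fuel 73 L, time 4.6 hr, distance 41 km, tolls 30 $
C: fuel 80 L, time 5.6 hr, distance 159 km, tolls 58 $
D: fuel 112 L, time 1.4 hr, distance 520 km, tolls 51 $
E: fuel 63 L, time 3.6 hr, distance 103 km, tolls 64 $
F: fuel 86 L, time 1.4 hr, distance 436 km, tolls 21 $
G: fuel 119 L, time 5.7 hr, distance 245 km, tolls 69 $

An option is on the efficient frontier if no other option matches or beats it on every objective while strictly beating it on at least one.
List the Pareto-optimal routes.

A, B, E, F

A: not dominated.
B: not dominated (best distance).
C: dominated by B (fuel 73≤80, time 4.6≤5.6, distance 41≤159, tolls 30≤58).
D: dominated by F (fuel 86≤112, time 1.4≤1.4, distance 436≤520, tolls 21≤51).
E: not dominated (best fuel).
F: not dominated (best tolls).
G: dominated by B (fuel 73≤119, time 4.6≤5.7, distance 41≤245, tolls 30≤69).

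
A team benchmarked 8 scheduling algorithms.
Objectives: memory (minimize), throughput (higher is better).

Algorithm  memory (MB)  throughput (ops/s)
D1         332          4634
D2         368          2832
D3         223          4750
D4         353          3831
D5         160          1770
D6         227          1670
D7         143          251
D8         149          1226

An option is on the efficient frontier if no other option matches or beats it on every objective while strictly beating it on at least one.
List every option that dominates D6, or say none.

D3: memory 223≤227, throughput 4750≥1670 — dominates D6.
D5: memory 160≤227, throughput 1770≥1670 — dominates D6.
Others (D1, D2, D4, D7, D8) are each worse than D6 on at least one objective.

D3, D5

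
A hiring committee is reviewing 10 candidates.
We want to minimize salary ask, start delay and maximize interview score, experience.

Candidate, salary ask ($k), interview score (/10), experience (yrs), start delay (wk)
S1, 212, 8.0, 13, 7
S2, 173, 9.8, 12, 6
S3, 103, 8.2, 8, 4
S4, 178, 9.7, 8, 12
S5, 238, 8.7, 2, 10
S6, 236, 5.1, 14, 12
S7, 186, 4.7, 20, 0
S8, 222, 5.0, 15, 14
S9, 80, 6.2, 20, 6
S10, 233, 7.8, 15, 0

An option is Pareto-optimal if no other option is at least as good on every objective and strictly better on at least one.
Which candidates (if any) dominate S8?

S9

S9: salary ask 80≤222, interview score 6.2≥5.0, experience 20≥15, start delay 6≤14 — dominates S8.
Others (S1, S2, S3, S4, S5, S6, S7, S10) are each worse than S8 on at least one objective.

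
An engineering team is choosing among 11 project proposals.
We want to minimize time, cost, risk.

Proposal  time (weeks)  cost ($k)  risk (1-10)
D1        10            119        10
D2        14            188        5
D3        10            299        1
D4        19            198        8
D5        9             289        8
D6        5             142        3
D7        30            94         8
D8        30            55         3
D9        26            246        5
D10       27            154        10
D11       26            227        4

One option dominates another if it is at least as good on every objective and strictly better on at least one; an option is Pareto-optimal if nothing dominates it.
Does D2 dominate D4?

D2 vs D4: time 14≤19, cost 188≤198, risk 5≤8 — D2 is at least as good on every objective with at least one strict improvement.

Yes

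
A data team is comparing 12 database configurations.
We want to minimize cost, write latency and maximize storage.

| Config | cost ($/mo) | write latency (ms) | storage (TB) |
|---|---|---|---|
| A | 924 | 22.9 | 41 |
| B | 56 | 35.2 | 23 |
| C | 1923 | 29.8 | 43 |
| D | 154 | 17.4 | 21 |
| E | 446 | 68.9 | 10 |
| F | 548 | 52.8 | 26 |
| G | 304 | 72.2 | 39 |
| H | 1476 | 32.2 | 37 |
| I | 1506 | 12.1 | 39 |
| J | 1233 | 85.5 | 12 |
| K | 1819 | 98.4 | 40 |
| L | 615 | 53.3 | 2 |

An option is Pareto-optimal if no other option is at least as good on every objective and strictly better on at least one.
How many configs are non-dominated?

7

A: not dominated.
B: not dominated (best cost).
C: not dominated (best storage).
D: not dominated.
E: dominated by B (cost 56≤446, write latency 35.2≤68.9, storage 23≥10).
F: not dominated.
G: not dominated.
H: dominated by A (cost 924≤1476, write latency 22.9≤32.2, storage 41≥37).
I: not dominated (best write latency).
J: dominated by A (cost 924≤1233, write latency 22.9≤85.5, storage 41≥12).
K: dominated by A (cost 924≤1819, write latency 22.9≤98.4, storage 41≥40).
L: dominated by B (cost 56≤615, write latency 35.2≤53.3, storage 23≥2).
Pareto-optimal: A, B, C, D, F, G, I → 7.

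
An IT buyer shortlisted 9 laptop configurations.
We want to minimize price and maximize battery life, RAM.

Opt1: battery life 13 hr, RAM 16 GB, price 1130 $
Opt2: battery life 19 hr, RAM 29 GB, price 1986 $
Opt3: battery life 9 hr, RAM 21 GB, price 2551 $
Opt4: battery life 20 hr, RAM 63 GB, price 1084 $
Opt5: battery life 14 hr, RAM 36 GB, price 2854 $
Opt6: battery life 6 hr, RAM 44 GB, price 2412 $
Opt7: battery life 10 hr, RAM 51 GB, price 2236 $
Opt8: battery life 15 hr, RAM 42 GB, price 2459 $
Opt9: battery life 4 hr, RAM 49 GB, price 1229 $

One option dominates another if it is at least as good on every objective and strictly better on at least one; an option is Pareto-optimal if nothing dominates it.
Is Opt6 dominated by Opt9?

No

Opt9 vs Opt6: Opt9 is worse on battery life (4 vs 6), so it does not dominate Opt6.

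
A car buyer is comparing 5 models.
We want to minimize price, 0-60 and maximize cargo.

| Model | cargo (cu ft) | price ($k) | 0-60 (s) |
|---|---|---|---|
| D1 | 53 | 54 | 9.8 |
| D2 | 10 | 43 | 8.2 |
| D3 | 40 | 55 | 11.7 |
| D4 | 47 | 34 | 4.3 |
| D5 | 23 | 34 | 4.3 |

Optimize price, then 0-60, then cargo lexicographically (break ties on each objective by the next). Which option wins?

First minimize price: best is 34, kept {D4, D5}.
Then minimize 0-60: best is 4.3, kept {D4, D5}.
Then maximize cargo: best is 47, kept {D4}.

D4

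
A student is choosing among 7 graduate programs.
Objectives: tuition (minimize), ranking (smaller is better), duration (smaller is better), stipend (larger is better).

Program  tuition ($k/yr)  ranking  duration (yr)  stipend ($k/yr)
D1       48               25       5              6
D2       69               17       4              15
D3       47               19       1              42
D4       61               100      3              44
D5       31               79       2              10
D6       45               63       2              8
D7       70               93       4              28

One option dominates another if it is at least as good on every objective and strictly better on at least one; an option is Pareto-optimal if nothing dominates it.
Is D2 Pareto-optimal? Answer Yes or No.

Yes

D1: worse on ranking (25 vs 17).
D3: worse on ranking (19 vs 17).
D4: worse on ranking (100 vs 17).
D5: worse on ranking (79 vs 17).
D6: worse on ranking (63 vs 17).
D7: worse on tuition (70 vs 69).
No option is at least as good as D2 on every objective and strictly better on one.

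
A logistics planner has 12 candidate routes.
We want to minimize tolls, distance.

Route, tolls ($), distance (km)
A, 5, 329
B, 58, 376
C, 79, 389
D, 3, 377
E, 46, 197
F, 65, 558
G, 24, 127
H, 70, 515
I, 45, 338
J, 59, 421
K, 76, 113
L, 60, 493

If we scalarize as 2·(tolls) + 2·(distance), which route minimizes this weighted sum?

A: 2·5 + 2·329 = 668
B: 2·58 + 2·376 = 868
C: 2·79 + 2·389 = 936
D: 2·3 + 2·377 = 760
E: 2·46 + 2·197 = 486
F: 2·65 + 2·558 = 1246
G: 2·24 + 2·127 = 302
H: 2·70 + 2·515 = 1170
I: 2·45 + 2·338 = 766
J: 2·59 + 2·421 = 960
K: 2·76 + 2·113 = 378
L: 2·60 + 2·493 = 1106
Lowest: G at 302.

G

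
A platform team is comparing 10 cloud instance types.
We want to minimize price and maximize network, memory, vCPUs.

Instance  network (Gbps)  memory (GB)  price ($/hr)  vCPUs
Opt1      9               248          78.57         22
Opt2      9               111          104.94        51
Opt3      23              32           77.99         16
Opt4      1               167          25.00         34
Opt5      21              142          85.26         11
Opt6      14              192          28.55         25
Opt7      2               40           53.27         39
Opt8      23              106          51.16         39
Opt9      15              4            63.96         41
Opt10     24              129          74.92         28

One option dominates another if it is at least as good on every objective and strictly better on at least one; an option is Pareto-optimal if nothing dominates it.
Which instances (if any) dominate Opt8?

none

Opt1: worse on network (9 vs 23).
Opt2: worse on network (9 vs 23).
Opt3: worse on memory (32 vs 106).
Opt4: worse on network (1 vs 23).
Opt5: worse on network (21 vs 23).
Opt6: worse on network (14 vs 23).
Opt7: worse on network (2 vs 23).
Opt9: worse on network (15 vs 23).
Opt10: worse on price (74.92 vs 51.16).
No option dominates Opt8.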